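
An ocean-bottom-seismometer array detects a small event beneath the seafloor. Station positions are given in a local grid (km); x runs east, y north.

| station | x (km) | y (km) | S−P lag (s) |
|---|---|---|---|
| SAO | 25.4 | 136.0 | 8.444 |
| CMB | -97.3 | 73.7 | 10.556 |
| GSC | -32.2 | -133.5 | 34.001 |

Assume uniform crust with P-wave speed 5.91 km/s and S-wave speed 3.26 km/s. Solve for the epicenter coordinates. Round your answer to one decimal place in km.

x ≈ -31.8 km, y ≈ 113.7 km

Distance from S−P lag: d = Δt · v_P v_S / (v_P − v_S) = Δt · (5.91·3.26)/(5.91−3.26) ≈ 7.2704·Δt.
So d_SAO = 61.39, d_CMB = 76.75, d_GSC = 247.20 km.
Circle about each station: (x − 25.4)² + (y − 136.0)² = 61.39²; (x + 97.3)² + (y − 73.7)² = 76.75²; (x + 32.2)² + (y + 133.5)² = 247.20².
Subtracting the SAO equation from the CMB and GSC equations removes the quadratic terms:
-245.4 x − 124.6 y = -6364.01
-115.2 x − 539.0 y = -57621.18
Solving the 2×2 system: x ≈ -31.8, y ≈ 113.7 km.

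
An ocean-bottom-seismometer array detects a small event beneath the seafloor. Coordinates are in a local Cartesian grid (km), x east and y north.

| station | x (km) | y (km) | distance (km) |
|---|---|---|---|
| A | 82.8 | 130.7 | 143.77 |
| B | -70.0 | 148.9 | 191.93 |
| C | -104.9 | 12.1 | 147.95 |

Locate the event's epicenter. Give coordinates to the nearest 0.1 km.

Circle about each station: (x − 82.8)² + (y − 130.7)² = 143.77²; (x + 70.0)² + (y − 148.9)² = 191.93²; (x + 104.9)² + (y − 12.1)² = 147.95².
Subtracting the A equation from the B and C equations removes the quadratic terms:
-305.6 x + 36.4 y = -13034.43
-375.4 x − 237.2 y = -14007.30
Solving the 2×2 system: x ≈ 41.8, y ≈ -7.1 km.
Check against A (with the unrounded x, y): √((x − 82.8)²+(y − 130.7)²) = 143.78 ≈ 143.77 km. ✓

(41.8, -7.1)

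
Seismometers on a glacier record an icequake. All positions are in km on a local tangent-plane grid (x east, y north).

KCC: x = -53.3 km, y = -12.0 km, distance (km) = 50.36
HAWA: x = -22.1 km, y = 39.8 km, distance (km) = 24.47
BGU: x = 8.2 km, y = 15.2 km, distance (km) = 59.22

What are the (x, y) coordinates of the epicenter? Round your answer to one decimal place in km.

x ≈ -46.5 km, y ≈ 37.9 km

Circle about each station: (x + 53.3)² + (y + 12.0)² = 50.36²; (x + 22.1)² + (y − 39.8)² = 24.47²; (x − 8.2)² + (y − 15.2)² = 59.22².
Subtracting the KCC equation from the HAWA and BGU equations removes the quadratic terms:
62.4 x + 103.6 y = 1024.91
123.0 x + 54.4 y = -3657.49
Solving the 2×2 system: x ≈ -46.5, y ≈ 37.9 km.
Check against KCC (with the unrounded x, y): √((x + 53.3)²+(y + 12.0)²) = 50.36 ≈ 50.36 km. ✓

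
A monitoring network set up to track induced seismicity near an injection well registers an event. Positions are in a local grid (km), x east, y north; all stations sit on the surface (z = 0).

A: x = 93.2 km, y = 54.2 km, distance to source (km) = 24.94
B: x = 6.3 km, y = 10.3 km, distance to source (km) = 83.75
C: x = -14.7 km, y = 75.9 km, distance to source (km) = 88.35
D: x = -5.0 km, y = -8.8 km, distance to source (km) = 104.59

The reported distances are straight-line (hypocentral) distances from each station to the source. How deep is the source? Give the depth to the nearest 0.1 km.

Each station gives a sphere (x−x_i)² + (y−y_i)² + z² = d_i² (stations at z=0).
Subtracting the A sphere from B and C: z² cancels, leaving linear equations in x and y:
-173.8 x − 87.8 y = -17870.16
-215.8 x + 43.4 y = -12830.70
Solving: x ≈ 71.804, y ≈ 61.397 km (keep extra digits for the depth step; rounded: 71.8, 61.4).
Then from the A sphere: z² = 24.94² − (x − 93.2)² − (y − 54.2)² with x = 71.804, y = 61.397, so z ≈ 10.603 ≈ 10.6 km.

10.6 km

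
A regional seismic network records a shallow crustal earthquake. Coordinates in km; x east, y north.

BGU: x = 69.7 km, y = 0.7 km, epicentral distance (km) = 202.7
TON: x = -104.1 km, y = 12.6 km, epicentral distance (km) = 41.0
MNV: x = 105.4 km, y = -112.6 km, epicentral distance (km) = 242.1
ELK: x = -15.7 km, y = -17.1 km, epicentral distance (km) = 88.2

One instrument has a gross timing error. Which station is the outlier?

BGU

Solve using three stations at a time. Using TON, MNV, ELK (subtract circle equations pairwise → linear system) gives (x, y) ≈ (-78.6, 44.7).
Distances from that point to each station vs reported:
  BGU: calculated 154.7 vs reported 202.7 → residual 48.0 km
  TON: calculated 41.0 vs reported 41.0 → residual 0.0 km
  MNV: calculated 242.1 vs reported 242.1 → residual 0.0 km
  ELK: calculated 88.2 vs reported 88.2 → residual 0.0 km
TON, MNV, ELK are mutually consistent (residuals ≈ 0); BGU is off by 48.0 km.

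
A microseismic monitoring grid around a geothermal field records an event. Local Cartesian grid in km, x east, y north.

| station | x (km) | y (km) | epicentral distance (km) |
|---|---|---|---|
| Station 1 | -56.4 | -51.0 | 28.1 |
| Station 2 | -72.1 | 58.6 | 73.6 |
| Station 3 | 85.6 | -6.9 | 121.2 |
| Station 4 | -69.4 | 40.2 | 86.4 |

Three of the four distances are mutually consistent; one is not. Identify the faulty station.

Station 2

Solve using three stations at a time. Using Station 1, Station 3, Station 4 (subtract circle equations pairwise → linear system) gives (x, y) ≈ (-31.7, -37.5).
Distances from that point to each station vs reported:
  Station 1: calculated 28.1 vs reported 28.1 → residual 0.0 km
  Station 2: calculated 104.3 vs reported 73.6 → residual 30.7 km
  Station 3: calculated 121.2 vs reported 121.2 → residual 0.0 km
  Station 4: calculated 86.4 vs reported 86.4 → residual 0.0 km
Station 1, Station 3, Station 4 are mutually consistent (residuals ≈ 0); Station 2 is off by 30.7 km.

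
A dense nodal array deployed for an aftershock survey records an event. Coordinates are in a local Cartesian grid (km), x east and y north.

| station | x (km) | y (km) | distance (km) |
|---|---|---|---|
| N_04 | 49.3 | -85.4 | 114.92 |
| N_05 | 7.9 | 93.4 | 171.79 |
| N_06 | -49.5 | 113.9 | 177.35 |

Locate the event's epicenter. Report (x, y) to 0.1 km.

x ≈ -63.4 km, y ≈ -62.9 km

Circle about each station: (x − 49.3)² + (y + 85.4)² = 114.92²; (x − 7.9)² + (y − 93.4)² = 171.79²; (x + 49.5)² + (y − 113.9)² = 177.35².
Subtracting the N_04 equation from the N_05 and N_06 equations removes the quadratic terms:
-82.8 x + 357.6 y = -17242.88
-197.6 x + 398.6 y = -12546.61
Solving the 2×2 system: x ≈ -63.4, y ≈ -62.9 km.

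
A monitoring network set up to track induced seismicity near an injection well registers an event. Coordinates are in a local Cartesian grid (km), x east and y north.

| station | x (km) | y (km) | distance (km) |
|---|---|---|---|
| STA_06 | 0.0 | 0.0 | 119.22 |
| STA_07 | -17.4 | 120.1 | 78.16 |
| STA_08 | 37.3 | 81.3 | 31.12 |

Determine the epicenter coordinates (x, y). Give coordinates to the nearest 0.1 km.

x ≈ 59.0 km, y ≈ 103.6 km

Circle about each station: x² + y² = 119.22²; (x + 17.4)² + (y − 120.1)² = 78.16²; (x − 37.3)² + (y − 81.3)² = 31.12².
Subtracting the STA_06 equation from the STA_07 and STA_08 equations removes the quadratic terms:
-34.8 x + 240.2 y = 22831.19
74.6 x + 162.6 y = 21245.93
Solving the 2×2 system: x ≈ 59.0, y ≈ 103.6 km.
Check against STA_06 (with the unrounded x, y): √(x²+y²) = 119.22 ≈ 119.22 km. ✓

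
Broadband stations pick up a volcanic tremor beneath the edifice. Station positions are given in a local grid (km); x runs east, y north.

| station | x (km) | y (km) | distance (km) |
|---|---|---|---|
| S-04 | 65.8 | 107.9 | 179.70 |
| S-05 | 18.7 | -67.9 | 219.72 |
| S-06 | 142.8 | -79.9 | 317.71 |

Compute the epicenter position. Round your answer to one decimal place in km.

Circle about each station: (x − 65.8)² + (y − 107.9)² = 179.70²; (x − 18.7)² + (y + 67.9)² = 219.72²; (x − 142.8)² + (y + 79.9)² = 317.71².
Subtracting the S-04 equation from the S-05 and S-06 equations removes the quadratic terms:
-94.2 x − 351.6 y = -26996.74
154.0 x − 375.6 y = -57843.75
Solving the 2×2 system: x ≈ -113.9, y ≈ 107.3 km.

-113.9 km east, 107.3 km north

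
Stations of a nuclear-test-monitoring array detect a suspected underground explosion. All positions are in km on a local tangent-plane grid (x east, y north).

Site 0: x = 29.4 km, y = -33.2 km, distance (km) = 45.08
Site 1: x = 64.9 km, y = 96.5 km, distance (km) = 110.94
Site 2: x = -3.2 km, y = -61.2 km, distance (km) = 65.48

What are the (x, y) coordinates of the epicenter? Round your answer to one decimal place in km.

Circle about each station: (x − 29.4)² + (y + 33.2)² = 45.08²; (x − 64.9)² + (y − 96.5)² = 110.94²; (x + 3.2)² + (y + 61.2)² = 65.48².
Subtracting the Site 0 equation from the Site 1 and Site 2 equations removes the quadratic terms:
71.0 x + 259.4 y = 1282.18
-65.2 x − 56.0 y = -466.34
Solving the 2×2 system: x ≈ 3.8, y ≈ 3.9 km.
Check against Site 0 (with the unrounded x, y): √((x − 29.4)²+(y + 33.2)²) = 45.08 ≈ 45.08 km. ✓

3.8 km east, 3.9 km north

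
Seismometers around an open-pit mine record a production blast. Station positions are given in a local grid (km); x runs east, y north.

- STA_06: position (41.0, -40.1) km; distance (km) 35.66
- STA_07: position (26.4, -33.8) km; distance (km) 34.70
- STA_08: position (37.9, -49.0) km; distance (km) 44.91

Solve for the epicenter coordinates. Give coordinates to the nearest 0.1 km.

45.3 km east, -4.7 km north

Circle about each station: (x − 41.0)² + (y + 40.1)² = 35.66²; (x − 26.4)² + (y + 33.8)² = 34.70²; (x − 37.9)² + (y + 49.0)² = 44.91².
Subtracting the STA_06 equation from the STA_07 and STA_08 equations removes the quadratic terms:
-29.2 x + 12.6 y = -1382.06
-6.2 x − 17.8 y = -196.87
Solving the 2×2 system: x ≈ 45.3, y ≈ -4.7 km.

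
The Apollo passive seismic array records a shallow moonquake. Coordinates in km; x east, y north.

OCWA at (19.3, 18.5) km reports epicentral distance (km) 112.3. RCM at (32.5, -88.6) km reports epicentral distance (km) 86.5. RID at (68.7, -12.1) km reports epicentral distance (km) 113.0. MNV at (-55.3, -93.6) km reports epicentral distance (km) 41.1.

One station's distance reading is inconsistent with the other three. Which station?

Solve using three stations at a time. Using OCWA, RID, MNV (subtract circle equations pairwise → linear system) gives (x, y) ≈ (-14.5, -88.6).
Distances from that point to each station vs reported:
  OCWA: calculated 112.3 vs reported 112.3 → residual 0.0 km
  RCM: calculated 47.0 vs reported 86.5 → residual 39.5 km
  RID: calculated 113.0 vs reported 113.0 → residual 0.0 km
  MNV: calculated 41.1 vs reported 41.1 → residual 0.0 km
OCWA, RID, MNV are mutually consistent (residuals ≈ 0); RCM is off by 39.5 km.

RCM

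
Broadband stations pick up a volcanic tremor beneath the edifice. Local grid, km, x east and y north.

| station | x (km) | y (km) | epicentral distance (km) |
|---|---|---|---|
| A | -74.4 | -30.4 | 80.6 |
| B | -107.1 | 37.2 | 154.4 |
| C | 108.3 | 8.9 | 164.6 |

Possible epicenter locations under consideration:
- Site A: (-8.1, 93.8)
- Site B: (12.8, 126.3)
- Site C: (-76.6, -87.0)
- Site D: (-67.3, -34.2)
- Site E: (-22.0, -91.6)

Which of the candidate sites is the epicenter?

For each candidate, compare |candidate − station| to the reported distance:
Site A: residuals A 60.2, B 40.4, C 20.5 → max 60.2 km
Site B: residuals A 98.7, B 5.0, C 13.3 → max 98.7 km
Site C: residuals A 24.0, B 26.5, C 43.7 → max 43.7 km
Site D: residuals A 72.5, B 72.7, C 16.2 → max 72.7 km
Site E: residuals A 0.0, B 0.0, C 0.0 → max 0.0 km
Only Site E has all residuals ≈ 0.

Site E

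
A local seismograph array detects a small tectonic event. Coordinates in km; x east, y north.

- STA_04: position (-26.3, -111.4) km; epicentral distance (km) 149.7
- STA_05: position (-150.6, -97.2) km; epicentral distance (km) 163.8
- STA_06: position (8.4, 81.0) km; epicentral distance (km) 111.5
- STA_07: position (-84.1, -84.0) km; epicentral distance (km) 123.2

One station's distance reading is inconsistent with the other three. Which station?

Solve using three stations at a time. Using STA_04, STA_05, STA_07 (subtract circle equations pairwise → linear system) gives (x, y) ≈ (-54.7, 35.3).
Distances from that point to each station vs reported:
  STA_04: calculated 149.4 vs reported 149.7 → residual 0.3 km
  STA_05: calculated 163.5 vs reported 163.8 → residual 0.3 km
  STA_06: calculated 77.9 vs reported 111.5 → residual 33.6 km
  STA_07: calculated 122.8 vs reported 123.2 → residual 0.4 km
STA_04, STA_05, STA_07 are mutually consistent (residuals ≈ 0); STA_06 is off by 33.6 km.

STA_06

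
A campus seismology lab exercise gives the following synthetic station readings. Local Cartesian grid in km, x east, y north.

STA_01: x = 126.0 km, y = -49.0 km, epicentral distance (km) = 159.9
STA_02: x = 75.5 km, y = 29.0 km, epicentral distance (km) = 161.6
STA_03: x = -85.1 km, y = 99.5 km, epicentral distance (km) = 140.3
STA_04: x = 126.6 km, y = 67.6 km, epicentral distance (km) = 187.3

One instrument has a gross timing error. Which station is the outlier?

STA_02

Solve using three stations at a time. Using STA_01, STA_03, STA_04 (subtract circle equations pairwise → linear system) gives (x, y) ≈ (-32.8, -30.7).
Distances from that point to each station vs reported:
  STA_01: calculated 159.9 vs reported 159.9 → residual 0.0 km
  STA_02: calculated 123.7 vs reported 161.6 → residual 37.9 km
  STA_03: calculated 140.3 vs reported 140.3 → residual 0.0 km
  STA_04: calculated 187.3 vs reported 187.3 → residual 0.0 km
STA_01, STA_03, STA_04 are mutually consistent (residuals ≈ 0); STA_02 is off by 37.9 km.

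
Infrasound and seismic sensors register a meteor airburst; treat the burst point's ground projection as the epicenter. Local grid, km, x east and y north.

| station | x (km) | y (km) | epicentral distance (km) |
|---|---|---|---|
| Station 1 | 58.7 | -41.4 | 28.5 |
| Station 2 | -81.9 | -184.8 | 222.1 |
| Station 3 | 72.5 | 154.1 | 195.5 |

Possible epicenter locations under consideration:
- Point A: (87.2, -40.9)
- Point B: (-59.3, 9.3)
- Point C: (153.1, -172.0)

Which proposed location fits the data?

Point A

For each candidate, compare |candidate − station| to the reported distance:
Point A: residuals Station 1 0.0, Station 2 0.1, Station 3 0.1 → max 0.1 km
Point B: residuals Station 1 99.9, Station 2 26.7, Station 3 0.3 → max 99.9 km
Point C: residuals Station 1 132.6, Station 2 13.2, Station 3 140.4 → max 140.4 km
Only Point A has all residuals ≈ 0.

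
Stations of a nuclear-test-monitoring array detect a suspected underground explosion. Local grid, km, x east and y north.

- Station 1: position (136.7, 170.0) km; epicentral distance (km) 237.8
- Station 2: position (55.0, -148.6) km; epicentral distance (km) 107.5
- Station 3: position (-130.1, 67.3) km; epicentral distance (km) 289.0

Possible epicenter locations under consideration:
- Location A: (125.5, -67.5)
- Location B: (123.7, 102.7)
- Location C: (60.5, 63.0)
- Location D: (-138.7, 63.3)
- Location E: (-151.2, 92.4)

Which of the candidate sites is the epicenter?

For each candidate, compare |candidate − station| to the reported distance:
Location A: residuals Station 1 0.0, Station 2 0.0, Station 3 0.0 → max 0.0 km
Location B: residuals Station 1 169.3, Station 2 153.0, Station 3 32.7 → max 169.3 km
Location C: residuals Station 1 106.4, Station 2 104.2, Station 3 98.4 → max 106.4 km
Location D: residuals Station 1 57.5, Station 2 179.6, Station 3 279.5 → max 279.5 km
Location E: residuals Station 1 60.4, Station 2 209.7, Station 3 256.2 → max 256.2 km
Only Location A has all residuals ≈ 0.

Location A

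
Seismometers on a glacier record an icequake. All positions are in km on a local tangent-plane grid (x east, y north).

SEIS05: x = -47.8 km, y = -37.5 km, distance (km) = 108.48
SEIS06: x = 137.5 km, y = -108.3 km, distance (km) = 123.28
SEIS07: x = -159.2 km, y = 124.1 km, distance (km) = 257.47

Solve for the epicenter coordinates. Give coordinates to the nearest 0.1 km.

58.1 km east, -14.0 km north

Circle about each station: (x + 47.8)² + (y + 37.5)² = 108.48²; (x − 137.5)² + (y + 108.3)² = 123.28²; (x + 159.2)² + (y − 124.1)² = 257.47².
Subtracting pairs of circle equations eliminates x²+y² and gives linear equations (the radical axes):
370.6 x − 141.6 y = 23514.00
-222.8 x + 323.2 y = -17468.53
Solving the 2×2 system: x ≈ 58.1, y ≈ -14.0 km.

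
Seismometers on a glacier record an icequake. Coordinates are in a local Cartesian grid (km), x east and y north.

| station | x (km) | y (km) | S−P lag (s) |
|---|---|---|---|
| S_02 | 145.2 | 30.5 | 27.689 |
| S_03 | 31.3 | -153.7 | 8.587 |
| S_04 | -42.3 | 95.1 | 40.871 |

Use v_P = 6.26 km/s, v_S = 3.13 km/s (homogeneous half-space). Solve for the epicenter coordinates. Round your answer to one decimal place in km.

x ≈ 79.5 km, y ≈ -129.9 km

Distance from S−P lag: d = Δt · v_P v_S / (v_P − v_S) = Δt · (6.26·3.13)/(6.26−3.13) ≈ 6.2600·Δt.
So d_S_02 = 173.33, d_S_03 = 53.75, d_S_04 = 255.85 km.
Circle about each station: (x − 145.2)² + (y − 30.5)² = 173.33²; (x − 31.3)² + (y + 153.7)² = 53.75²; (x + 42.3)² + (y − 95.1)² = 255.85².
Subtracting the S_02 equation from the S_03 and S_04 equations removes the quadratic terms:
-227.8 x − 368.4 y = 29744.32
-375.0 x + 129.2 y = -46595.92
Solving the 2×2 system: x ≈ 79.5, y ≈ -129.9 km.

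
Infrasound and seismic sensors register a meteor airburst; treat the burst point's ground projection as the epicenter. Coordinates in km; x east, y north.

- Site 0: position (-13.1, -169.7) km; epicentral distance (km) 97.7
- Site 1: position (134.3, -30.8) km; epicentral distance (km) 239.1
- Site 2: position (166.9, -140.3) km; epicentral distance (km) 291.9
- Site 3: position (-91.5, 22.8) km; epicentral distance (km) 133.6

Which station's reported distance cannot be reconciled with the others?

Site 2

Solve using three stations at a time. Using Site 0, Site 1, Site 3 (subtract circle equations pairwise → linear system) gives (x, y) ≈ (-91.0, -110.8).
Distances from that point to each station vs reported:
  Site 0: calculated 97.7 vs reported 97.7 → residual 0.0 km
  Site 1: calculated 239.1 vs reported 239.1 → residual 0.0 km
  Site 2: calculated 259.6 vs reported 291.9 → residual 32.3 km
  Site 3: calculated 133.6 vs reported 133.6 → residual 0.0 km
Site 0, Site 1, Site 3 are mutually consistent (residuals ≈ 0); Site 2 is off by 32.3 km.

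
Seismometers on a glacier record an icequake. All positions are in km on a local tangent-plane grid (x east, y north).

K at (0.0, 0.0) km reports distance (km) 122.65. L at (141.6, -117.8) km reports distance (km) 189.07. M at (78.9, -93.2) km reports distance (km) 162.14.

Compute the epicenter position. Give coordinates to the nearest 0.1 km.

102.6 km east, 67.2 km north

Circle about each station: x² + y² = 122.65²; (x − 141.6)² + (y + 117.8)² = 189.07²; (x − 78.9)² + (y + 93.2)² = 162.14².
Subtracting the K equation from the L and M equations removes the quadratic terms:
283.2 x − 235.6 y = 13222.96
157.8 x − 186.4 y = 3665.09
Solving the 2×2 system: x ≈ 102.6, y ≈ 67.2 km.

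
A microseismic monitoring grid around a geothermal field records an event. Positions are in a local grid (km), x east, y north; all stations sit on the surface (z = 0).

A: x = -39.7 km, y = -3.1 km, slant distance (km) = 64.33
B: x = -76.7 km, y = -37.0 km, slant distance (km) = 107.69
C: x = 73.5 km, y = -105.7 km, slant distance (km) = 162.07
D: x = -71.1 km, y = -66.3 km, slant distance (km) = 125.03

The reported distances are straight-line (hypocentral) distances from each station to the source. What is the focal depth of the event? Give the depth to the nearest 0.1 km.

depth ≈ 41.4 km

Each station gives a sphere (x−x_i)² + (y−y_i)² + z² = d_i² (stations at z=0).
Subtracting the A sphere from B and C: z² cancels, leaving linear equations in x and y:
-74.0 x − 67.8 y = -1792.60
226.4 x − 205.2 y = -7139.30
Solving: x ≈ -3.806, y ≈ 30.593 km (keep extra digits for the depth step; rounded: -3.8, 30.6).
Then from the A sphere: z² = 64.33² − (x + 39.7)² − (y + 3.1)² with x = -3.806, y = 30.593, so z ≈ 41.410 ≈ 41.4 km.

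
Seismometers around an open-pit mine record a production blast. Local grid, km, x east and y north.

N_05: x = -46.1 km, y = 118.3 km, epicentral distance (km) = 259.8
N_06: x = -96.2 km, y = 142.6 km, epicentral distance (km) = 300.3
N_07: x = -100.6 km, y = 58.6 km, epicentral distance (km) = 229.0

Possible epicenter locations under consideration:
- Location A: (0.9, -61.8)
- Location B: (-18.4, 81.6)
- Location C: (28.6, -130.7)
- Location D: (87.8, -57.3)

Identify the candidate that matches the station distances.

Location C

For each candidate, compare |candidate − station| to the reported distance:
Location A: residuals N_05 73.7, N_06 74.0, N_07 71.5 → max 74.0 km
Location B: residuals N_05 213.8, N_06 201.4, N_07 143.6 → max 213.8 km
Location C: residuals N_05 0.2, N_06 0.1, N_07 0.2 → max 0.2 km
Location D: residuals N_05 39.0, N_06 28.6, N_07 7.8 → max 39.0 km
Only Location C has all residuals ≈ 0.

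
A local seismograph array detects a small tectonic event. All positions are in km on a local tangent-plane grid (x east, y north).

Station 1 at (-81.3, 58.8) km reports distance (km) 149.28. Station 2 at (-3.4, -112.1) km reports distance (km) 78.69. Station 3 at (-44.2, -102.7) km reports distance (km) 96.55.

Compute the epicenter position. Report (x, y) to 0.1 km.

(29.9, -40.8)

Circle about each station: (x + 81.3)² + (y − 58.8)² = 149.28²; (x + 3.4)² + (y + 112.1)² = 78.69²; (x + 44.2)² + (y + 102.7)² = 96.55².
Subtracting the Station 1 equation from the Station 2 and Station 3 equations removes the quadratic terms:
155.8 x − 341.8 y = 18603.24
74.2 x − 323.0 y = 15396.42
Solving the 2×2 system: x ≈ 29.9, y ≈ -40.8 km.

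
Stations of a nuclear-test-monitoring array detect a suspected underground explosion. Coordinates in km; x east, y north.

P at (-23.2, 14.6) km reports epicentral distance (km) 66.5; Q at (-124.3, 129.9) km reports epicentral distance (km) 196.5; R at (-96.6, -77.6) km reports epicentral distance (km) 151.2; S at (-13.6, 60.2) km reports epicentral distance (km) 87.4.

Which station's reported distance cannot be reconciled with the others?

Solve using three stations at a time. Using P, R, S (subtract circle equations pairwise → linear system) gives (x, y) ≈ (38.5, -9.9).
Distances from that point to each station vs reported:
  P: calculated 66.4 vs reported 66.5 → residual 0.1 km
  Q: calculated 214.6 vs reported 196.5 → residual 18.1 km
  R: calculated 151.1 vs reported 151.2 → residual 0.1 km
  S: calculated 87.3 vs reported 87.4 → residual 0.1 km
P, R, S are mutually consistent (residuals ≈ 0); Q is off by 18.1 km.

Q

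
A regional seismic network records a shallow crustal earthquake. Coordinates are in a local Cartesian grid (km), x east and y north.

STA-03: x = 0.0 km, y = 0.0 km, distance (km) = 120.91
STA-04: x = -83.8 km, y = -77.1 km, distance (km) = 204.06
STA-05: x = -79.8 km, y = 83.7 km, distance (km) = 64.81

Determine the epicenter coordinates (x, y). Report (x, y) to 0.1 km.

Circle about each station: x² + y² = 120.91²; (x + 83.8)² + (y + 77.1)² = 204.06²; (x + 79.8)² + (y − 83.7)² = 64.81².
Subtracting pairs of circle equations eliminates x²+y² and gives linear equations (the radical axes):
-167.6 x − 154.2 y = -14054.41
-159.6 x + 167.4 y = 23792.62
Solving the 2×2 system: x ≈ -25.0, y ≈ 118.3 km.

-25.0 km east, 118.3 km north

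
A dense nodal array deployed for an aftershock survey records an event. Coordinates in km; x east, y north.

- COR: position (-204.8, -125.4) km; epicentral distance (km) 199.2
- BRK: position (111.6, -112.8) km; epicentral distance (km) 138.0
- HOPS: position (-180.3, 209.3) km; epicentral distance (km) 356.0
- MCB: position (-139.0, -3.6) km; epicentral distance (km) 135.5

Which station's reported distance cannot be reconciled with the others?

HOPS

Solve using three stations at a time. Using COR, BRK, MCB (subtract circle equations pairwise → linear system) gives (x, y) ≈ (-16.3, -61.0).
Distances from that point to each station vs reported:
  COR: calculated 199.2 vs reported 199.2 → residual 0.0 km
  BRK: calculated 138.0 vs reported 138.0 → residual 0.0 km
  HOPS: calculated 316.2 vs reported 356.0 → residual 39.8 km
  MCB: calculated 135.5 vs reported 135.5 → residual 0.0 km
COR, BRK, MCB are mutually consistent (residuals ≈ 0); HOPS is off by 39.8 km.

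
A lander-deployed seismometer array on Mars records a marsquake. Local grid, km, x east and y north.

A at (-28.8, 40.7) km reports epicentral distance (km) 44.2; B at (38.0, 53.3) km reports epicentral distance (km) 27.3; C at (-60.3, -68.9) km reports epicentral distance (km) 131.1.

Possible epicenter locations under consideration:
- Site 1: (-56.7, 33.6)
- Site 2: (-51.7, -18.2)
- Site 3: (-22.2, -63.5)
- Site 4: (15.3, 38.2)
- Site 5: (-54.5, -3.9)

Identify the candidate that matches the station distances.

For each candidate, compare |candidate − station| to the reported distance:
Site 1: residuals A 15.4, B 69.4, C 28.5 → max 69.4 km
Site 2: residuals A 19.0, B 87.4, C 79.7 → max 87.4 km
Site 3: residuals A 60.2, B 104.1, C 92.6 → max 104.1 km
Site 4: residuals A 0.0, B 0.0, C 0.0 → max 0.0 km
Site 5: residuals A 7.3, B 81.5, C 65.8 → max 81.5 km
Only Site 4 has all residuals ≈ 0.

Site 4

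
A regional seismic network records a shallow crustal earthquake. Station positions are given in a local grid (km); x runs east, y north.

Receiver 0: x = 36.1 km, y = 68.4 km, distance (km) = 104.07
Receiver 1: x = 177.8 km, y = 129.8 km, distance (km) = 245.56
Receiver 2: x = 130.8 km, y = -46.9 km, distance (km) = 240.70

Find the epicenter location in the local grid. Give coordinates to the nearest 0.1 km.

(-65.0, 93.1)

Circle about each station: (x − 36.1)² + (y − 68.4)² = 104.07²; (x − 177.8)² + (y − 129.8)² = 245.56²; (x − 130.8)² + (y + 46.9)² = 240.70².
Subtracting the Receiver 0 equation from the Receiver 1 and Receiver 2 equations removes the quadratic terms:
283.4 x + 122.8 y = -6990.04
189.4 x − 230.6 y = -33779.45
Solving the 2×2 system: x ≈ -65.0, y ≈ 93.1 km.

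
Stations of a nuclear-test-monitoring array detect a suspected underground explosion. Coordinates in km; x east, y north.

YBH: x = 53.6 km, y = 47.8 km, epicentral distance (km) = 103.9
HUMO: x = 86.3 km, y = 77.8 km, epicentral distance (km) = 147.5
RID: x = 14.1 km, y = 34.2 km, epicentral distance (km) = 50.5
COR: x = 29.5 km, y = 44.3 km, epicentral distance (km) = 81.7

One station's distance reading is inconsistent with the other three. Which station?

Solve using three stations at a time. Using YBH, HUMO, COR (subtract circle equations pairwise → linear system) gives (x, y) ≈ (-36.7, -3.6).
Distances from that point to each station vs reported:
  YBH: calculated 103.9 vs reported 103.9 → residual 0.0 km
  HUMO: calculated 147.5 vs reported 147.5 → residual 0.0 km
  RID: calculated 63.3 vs reported 50.5 → residual 12.8 km
  COR: calculated 81.7 vs reported 81.7 → residual 0.0 km
YBH, HUMO, COR are mutually consistent (residuals ≈ 0); RID is off by 12.8 km.

RID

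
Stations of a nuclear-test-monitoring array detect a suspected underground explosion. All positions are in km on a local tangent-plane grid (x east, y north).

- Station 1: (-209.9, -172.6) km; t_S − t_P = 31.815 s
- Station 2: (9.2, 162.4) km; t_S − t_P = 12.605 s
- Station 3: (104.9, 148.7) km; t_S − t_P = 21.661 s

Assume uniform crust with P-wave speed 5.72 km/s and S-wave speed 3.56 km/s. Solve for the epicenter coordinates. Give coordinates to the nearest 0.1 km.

Distance from S−P lag: d = Δt · v_P v_S / (v_P − v_S) = Δt · (5.72·3.56)/(5.72−3.56) ≈ 9.4274·Δt.
So d_Station 1 = 299.93, d_Station 2 = 118.83, d_Station 3 = 204.21 km.
Circle about each station: (x + 209.9)² + (y + 172.6)² = 299.93²; (x − 9.2)² + (y − 162.4)² = 118.83²; (x − 104.9)² + (y − 148.7)² = 204.21².
Subtracting the Station 1 equation from the Station 2 and Station 3 equations removes the quadratic terms:
438.2 x + 670.0 y = 28447.07
629.6 x + 642.6 y = 7523.21
Solving the 2×2 system: x ≈ -94.4, y ≈ 104.2 km.

-94.4 km east, 104.2 km north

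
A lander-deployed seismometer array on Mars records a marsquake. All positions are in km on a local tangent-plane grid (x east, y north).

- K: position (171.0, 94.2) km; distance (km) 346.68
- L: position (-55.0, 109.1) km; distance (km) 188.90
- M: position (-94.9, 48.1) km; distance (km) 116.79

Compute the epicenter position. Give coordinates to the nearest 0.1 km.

(-139.6, -59.8)

Circle about each station: (x − 171.0)² + (y − 94.2)² = 346.68²; (x + 55.0)² + (y − 109.1)² = 188.90²; (x + 94.9)² + (y − 48.1)² = 116.79².
Subtracting pairs of circle equations eliminates x²+y² and gives linear equations (the radical axes):
-452.0 x + 29.8 y = 61316.98
-531.8 x − 92.2 y = 79752.10
Solving the 2×2 system: x ≈ -139.6, y ≈ -59.8 km.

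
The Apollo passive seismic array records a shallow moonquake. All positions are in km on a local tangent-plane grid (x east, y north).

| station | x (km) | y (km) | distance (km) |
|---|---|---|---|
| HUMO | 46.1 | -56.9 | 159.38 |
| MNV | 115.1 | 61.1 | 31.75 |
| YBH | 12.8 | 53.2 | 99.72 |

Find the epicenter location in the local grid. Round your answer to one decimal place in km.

Circle about each station: (x − 46.1)² + (y + 56.9)² = 159.38²; (x − 115.1)² + (y − 61.1)² = 31.75²; (x − 12.8)² + (y − 53.2)² = 99.72².
Subtracting the HUMO equation from the MNV and YBH equations removes the quadratic terms:
138.0 x + 236.0 y = 36012.32
-66.6 x + 220.2 y = 13089.17
Solving the 2×2 system: x ≈ 105.0, y ≈ 91.2 km.

105.0 km east, 91.2 km north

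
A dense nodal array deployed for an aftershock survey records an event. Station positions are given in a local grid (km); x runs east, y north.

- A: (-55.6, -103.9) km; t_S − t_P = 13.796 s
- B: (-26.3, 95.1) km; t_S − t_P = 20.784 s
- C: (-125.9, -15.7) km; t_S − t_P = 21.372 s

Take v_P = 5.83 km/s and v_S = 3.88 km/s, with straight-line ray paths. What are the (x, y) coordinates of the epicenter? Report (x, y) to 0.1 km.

(104.4, -107.5)

Distance from S−P lag: d = Δt · v_P v_S / (v_P − v_S) = Δt · (5.83·3.88)/(5.83−3.88) ≈ 11.6002·Δt.
So d_A = 160.04, d_B = 241.10, d_C = 247.92 km.
Circle about each station: (x + 55.6)² + (y + 103.9)² = 160.04²; (x + 26.3)² + (y − 95.1)² = 241.10²; (x + 125.9)² + (y + 15.7)² = 247.92².
Subtracting pairs of circle equations eliminates x²+y² and gives linear equations (the radical axes):
58.6 x + 398.0 y = -36667.28
-140.6 x + 176.4 y = -33640.79
Solving the 2×2 system: x ≈ 104.4, y ≈ -107.5 km.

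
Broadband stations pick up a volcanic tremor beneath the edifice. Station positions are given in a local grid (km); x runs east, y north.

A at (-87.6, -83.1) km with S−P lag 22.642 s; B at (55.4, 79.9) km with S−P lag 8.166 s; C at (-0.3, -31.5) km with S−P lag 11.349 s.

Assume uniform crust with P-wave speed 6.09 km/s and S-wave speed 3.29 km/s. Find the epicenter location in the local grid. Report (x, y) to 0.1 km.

Distance from S−P lag: d = Δt · v_P v_S / (v_P − v_S) = Δt · (6.09·3.29)/(6.09−3.29) ≈ 7.1558·Δt.
So d_A = 162.02, d_B = 58.43, d_C = 81.21 km.
Circle about each station: (x + 87.6)² + (y + 83.1)² = 162.02²; (x − 55.4)² + (y − 79.9)² = 58.43²; (x + 0.3)² + (y + 31.5)² = 81.21².
Subtracting the A equation from the B and C equations removes the quadratic terms:
286.0 x + 326.0 y = 17710.22
174.6 x + 103.2 y = 6068.39
Solving the 2×2 system: x ≈ 5.5, y ≈ 49.5 km.

5.5 km east, 49.5 km north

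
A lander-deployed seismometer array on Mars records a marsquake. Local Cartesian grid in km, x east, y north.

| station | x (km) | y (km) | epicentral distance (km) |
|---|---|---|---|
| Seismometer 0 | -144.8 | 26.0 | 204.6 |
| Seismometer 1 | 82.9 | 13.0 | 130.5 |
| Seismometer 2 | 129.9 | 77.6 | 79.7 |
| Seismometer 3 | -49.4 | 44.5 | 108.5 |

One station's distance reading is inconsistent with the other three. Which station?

Solve using three stations at a time. Using Seismometer 0, Seismometer 2, Seismometer 3 (subtract circle equations pairwise → linear system) gives (x, y) ≈ (50.8, 85.8).
Distances from that point to each station vs reported:
  Seismometer 0: calculated 204.5 vs reported 204.6 → residual 0.1 km
  Seismometer 1: calculated 79.6 vs reported 130.5 → residual 50.9 km
  Seismometer 2: calculated 79.5 vs reported 79.7 → residual 0.2 km
  Seismometer 3: calculated 108.4 vs reported 108.5 → residual 0.1 km
Seismometer 0, Seismometer 2, Seismometer 3 are mutually consistent (residuals ≈ 0); Seismometer 1 is off by 50.9 km.

Seismometer 1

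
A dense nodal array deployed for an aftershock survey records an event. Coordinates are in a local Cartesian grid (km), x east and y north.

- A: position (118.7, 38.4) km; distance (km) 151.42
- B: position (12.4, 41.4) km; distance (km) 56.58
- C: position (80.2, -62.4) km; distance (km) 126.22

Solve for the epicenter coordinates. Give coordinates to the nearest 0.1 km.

Circle about each station: (x − 118.7)² + (y − 38.4)² = 151.42²; (x − 12.4)² + (y − 41.4)² = 56.58²; (x − 80.2)² + (y + 62.4)² = 126.22².
Subtracting pairs of circle equations eliminates x²+y² and gives linear equations (the radical axes):
-212.6 x + 6.0 y = 6030.19
-77.0 x − 201.6 y = 1758.08
Solving the 2×2 system: x ≈ -28.3, y ≈ 2.1 km.

x ≈ -28.3 km, y ≈ 2.1 km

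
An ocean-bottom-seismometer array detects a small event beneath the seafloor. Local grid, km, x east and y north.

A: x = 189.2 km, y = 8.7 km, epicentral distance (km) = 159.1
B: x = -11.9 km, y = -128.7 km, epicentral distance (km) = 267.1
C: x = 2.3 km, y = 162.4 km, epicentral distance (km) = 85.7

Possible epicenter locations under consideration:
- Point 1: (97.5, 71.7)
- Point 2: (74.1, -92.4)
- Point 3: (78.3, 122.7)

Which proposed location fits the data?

For each candidate, compare |candidate − station| to the reported distance:
Point 1: residuals A 47.8, B 38.8, C 45.8 → max 47.8 km
Point 2: residuals A 5.9, B 173.8, C 179.0 → max 179.0 km
Point 3: residuals A 0.1, B 0.0, C 0.0 → max 0.1 km
Only Point 3 has all residuals ≈ 0.

Point 3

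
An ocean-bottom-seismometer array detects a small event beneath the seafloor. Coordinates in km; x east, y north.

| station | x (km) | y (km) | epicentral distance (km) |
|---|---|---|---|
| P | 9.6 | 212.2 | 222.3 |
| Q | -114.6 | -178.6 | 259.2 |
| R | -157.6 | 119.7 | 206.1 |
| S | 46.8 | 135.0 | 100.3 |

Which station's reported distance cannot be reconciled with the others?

Solve using three stations at a time. Using Q, R, S (subtract circle equations pairwise → linear system) gives (x, y) ≈ (30.7, 36.0).
Distances from that point to each station vs reported:
  P: calculated 177.5 vs reported 222.3 → residual 44.8 km
  Q: calculated 259.2 vs reported 259.2 → residual 0.0 km
  R: calculated 206.1 vs reported 206.1 → residual 0.0 km
  S: calculated 100.3 vs reported 100.3 → residual 0.0 km
Q, R, S are mutually consistent (residuals ≈ 0); P is off by 44.8 km.

P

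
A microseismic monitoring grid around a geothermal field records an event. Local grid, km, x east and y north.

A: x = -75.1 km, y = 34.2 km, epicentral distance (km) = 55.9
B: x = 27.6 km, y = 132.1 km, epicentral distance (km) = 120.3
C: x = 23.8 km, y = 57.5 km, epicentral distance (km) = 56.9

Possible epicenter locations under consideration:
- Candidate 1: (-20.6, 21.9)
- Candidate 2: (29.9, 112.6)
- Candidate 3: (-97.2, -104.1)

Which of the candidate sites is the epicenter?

Candidate 1

For each candidate, compare |candidate − station| to the reported distance:
Candidate 1: residuals A 0.0, B 0.0, C 0.0 → max 0.0 km
Candidate 2: residuals A 75.1, B 100.7, C 1.5 → max 100.7 km
Candidate 3: residuals A 84.2, B 146.8, C 145.0 → max 146.8 km
Only Candidate 1 has all residuals ≈ 0.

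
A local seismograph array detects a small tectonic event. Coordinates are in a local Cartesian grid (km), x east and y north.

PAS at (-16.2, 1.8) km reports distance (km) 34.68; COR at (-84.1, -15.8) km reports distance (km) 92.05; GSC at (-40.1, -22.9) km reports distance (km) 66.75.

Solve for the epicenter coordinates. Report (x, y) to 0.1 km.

Circle about each station: (x + 16.2)² + (y − 1.8)² = 34.68²; (x + 84.1)² + (y + 15.8)² = 92.05²; (x + 40.1)² + (y + 22.9)² = 66.75².
Subtracting pairs of circle equations eliminates x²+y² and gives linear equations (the radical axes):
-135.8 x − 35.2 y = -213.73
-47.8 x − 49.4 y = -1386.12
Solving the 2×2 system: x ≈ -7.6, y ≈ 35.4 km.
Check against PAS (with the unrounded x, y): √((x + 16.2)²+(y − 1.8)²) = 34.70 ≈ 34.68 km. ✓

(-7.6, 35.4)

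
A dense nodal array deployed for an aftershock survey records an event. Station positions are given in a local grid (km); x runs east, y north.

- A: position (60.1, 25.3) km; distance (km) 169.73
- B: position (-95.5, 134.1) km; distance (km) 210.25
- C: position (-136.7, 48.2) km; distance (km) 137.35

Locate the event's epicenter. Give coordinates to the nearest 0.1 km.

(-76.6, -75.3)

Circle about each station: (x − 60.1)² + (y − 25.3)² = 169.73²; (x + 95.5)² + (y − 134.1)² = 210.25²; (x + 136.7)² + (y − 48.2)² = 137.35².
Subtracting the A equation from the B and C equations removes the quadratic terms:
-311.2 x + 217.6 y = 7454.17
-393.6 x + 45.8 y = 26701.28
Solving the 2×2 system: x ≈ -76.6, y ≈ -75.3 km.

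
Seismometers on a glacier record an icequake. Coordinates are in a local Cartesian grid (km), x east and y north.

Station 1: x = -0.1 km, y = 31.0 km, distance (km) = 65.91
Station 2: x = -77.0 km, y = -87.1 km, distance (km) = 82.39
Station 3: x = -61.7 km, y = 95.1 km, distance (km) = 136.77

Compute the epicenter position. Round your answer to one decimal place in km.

(-14.6, -33.3)

Circle about each station: (x + 0.1)² + (y − 31.0)² = 65.91²; (x + 77.0)² + (y + 87.1)² = 82.39²; (x + 61.7)² + (y − 95.1)² = 136.77².
Subtracting pairs of circle equations eliminates x²+y² and gives linear equations (the radical axes):
-153.8 x − 236.2 y = 10110.42
-123.2 x + 128.2 y = -2472.01
Solving the 2×2 system: x ≈ -14.6, y ≈ -33.3 km.
Check against Station 1 (with the unrounded x, y): √((x + 0.1)²+(y − 31.0)²) = 65.92 ≈ 65.91 km. ✓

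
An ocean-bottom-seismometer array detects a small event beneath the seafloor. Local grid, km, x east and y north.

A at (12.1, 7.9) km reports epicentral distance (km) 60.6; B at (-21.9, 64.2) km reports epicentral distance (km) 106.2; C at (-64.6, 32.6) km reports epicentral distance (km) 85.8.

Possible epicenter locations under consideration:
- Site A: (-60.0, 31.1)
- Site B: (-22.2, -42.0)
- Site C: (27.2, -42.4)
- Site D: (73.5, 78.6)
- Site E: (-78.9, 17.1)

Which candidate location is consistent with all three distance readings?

For each candidate, compare |candidate − station| to the reported distance:
Site A: residuals A 15.1, B 55.7, C 81.0 → max 81.0 km
Site B: residuals A 0.0, B 0.0, C 0.0 → max 0.0 km
Site C: residuals A 8.1, B 11.2, C 32.7 → max 32.7 km
Site D: residuals A 33.0, B 9.7, C 59.8 → max 59.8 km
Site E: residuals A 30.9, B 32.3, C 64.7 → max 64.7 km
Only Site B has all residuals ≈ 0.

Site B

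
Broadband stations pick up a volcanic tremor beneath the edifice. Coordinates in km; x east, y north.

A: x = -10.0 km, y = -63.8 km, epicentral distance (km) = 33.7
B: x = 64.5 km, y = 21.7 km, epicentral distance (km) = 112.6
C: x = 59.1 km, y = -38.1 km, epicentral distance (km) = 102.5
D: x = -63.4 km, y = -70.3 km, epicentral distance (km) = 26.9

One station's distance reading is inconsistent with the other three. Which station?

B

Solve using three stations at a time. Using A, C, D (subtract circle equations pairwise → linear system) gives (x, y) ≈ (-42.2, -53.9).
Distances from that point to each station vs reported:
  A: calculated 33.7 vs reported 33.7 → residual 0.0 km
  B: calculated 130.7 vs reported 112.6 → residual 18.1 km
  C: calculated 102.5 vs reported 102.5 → residual 0.0 km
  D: calculated 26.8 vs reported 26.9 → residual 0.1 km
A, C, D are mutually consistent (residuals ≈ 0); B is off by 18.1 km.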